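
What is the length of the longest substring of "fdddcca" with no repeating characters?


Input: "fdddcca"
Sliding window (track last position of each char):
  Position 0 ('f'): window [0,0] length 1 -- new best
  Position 1 ('d'): window [0,1] length 2 -- new best
  Position 2 ('d'): repeat (last at 1), move window start to 2
  Position 2 ('d'): window [2,2] length 1
  Position 3 ('d'): repeat (last at 2), move window start to 3
  Position 3 ('d'): window [3,3] length 1
  Position 4 ('c'): window [3,4] length 2
  Position 5 ('c'): repeat (last at 4), move window start to 5
  Position 5 ('c'): window [5,5] length 1
  Position 6 ('a'): window [5,6] length 2
Longest substring with no repeats: "fd" with length 2

2


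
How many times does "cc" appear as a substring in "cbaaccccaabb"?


Searching for "cc" in "cbaaccccaabb"
Scanning each position:
  Position 0: "cb" => no
  Position 1: "ba" => no
  Position 2: "aa" => no
  Position 3: "ac" => no
  Position 4: "cc" => MATCH
  Position 5: "cc" => MATCH
  Position 6: "cc" => MATCH
  Position 7: "ca" => no
  Position 8: "aa" => no
  Position 9: "ab" => no
  Position 10: "bb" => no
Total occurrences: 3

3


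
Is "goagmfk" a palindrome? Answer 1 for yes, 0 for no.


Input: goagmfk
Reversed: kfmgaog
  Compare pos 0 ('g') with pos 6 ('k'): MISMATCH
  Compare pos 1 ('o') with pos 5 ('f'): MISMATCH
  Compare pos 2 ('a') with pos 4 ('m'): MISMATCH
Result: not a palindrome

0


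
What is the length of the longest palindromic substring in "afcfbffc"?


Input: "afcfbffc"
Checking substrings for palindromes:
  [1:4] "fcf" (len 3) => palindrome
  [3:6] "fbf" (len 3) => palindrome
  [5:7] "ff" (len 2) => palindrome
Longest palindromic substring: "fcf" with length 3

3


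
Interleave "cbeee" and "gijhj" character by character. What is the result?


Interleaving "cbeee" and "gijhj":
  Position 0: 'c' from first, 'g' from second => "cg"
  Position 1: 'b' from first, 'i' from second => "bi"
  Position 2: 'e' from first, 'j' from second => "ej"
  Position 3: 'e' from first, 'h' from second => "eh"
  Position 4: 'e' from first, 'j' from second => "ej"
Result: cgbiejehej

cgbiejehej


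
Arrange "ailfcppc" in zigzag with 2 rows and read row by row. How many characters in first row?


Zigzag "ailfcppc" into 2 rows:
Placing characters:
  'a' => row 0
  'i' => row 1
  'l' => row 0
  'f' => row 1
  'c' => row 0
  'p' => row 1
  'p' => row 0
  'c' => row 1
Rows:
  Row 0: "alcp"
  Row 1: "ifpc"
First row length: 4

4


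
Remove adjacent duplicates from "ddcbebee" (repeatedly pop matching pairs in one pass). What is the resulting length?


Input: ddcbebee
Stack-based adjacent duplicate removal:
  Read 'd': push. Stack: d
  Read 'd': matches stack top 'd' => pop. Stack: (empty)
  Read 'c': push. Stack: c
  Read 'b': push. Stack: cb
  Read 'e': push. Stack: cbe
  Read 'b': push. Stack: cbeb
  Read 'e': push. Stack: cbebe
  Read 'e': matches stack top 'e' => pop. Stack: cbeb
Final stack: "cbeb" (length 4)

4


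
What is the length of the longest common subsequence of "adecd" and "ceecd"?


LCS of "adecd" and "ceecd"
DP table:
           c    e    e    c    d
      0    0    0    0    0    0
  a   0    0    0    0    0    0
  d   0    0    0    0    0    1
  e   0    0    1    1    1    1
  c   0    1    1    1    2    2
  d   0    1    1    1    2    3
LCS length = dp[5][5] = 3

3


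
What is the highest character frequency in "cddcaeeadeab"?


Input: cddcaeeadeab
Character counts:
  'a': 3
  'b': 1
  'c': 2
  'd': 3
  'e': 3
Maximum frequency: 3

3


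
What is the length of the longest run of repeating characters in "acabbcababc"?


Input: "acabbcababc"
Scanning for longest run:
  Position 1 ('c'): new char, reset run to 1
  Position 2 ('a'): new char, reset run to 1
  Position 3 ('b'): new char, reset run to 1
  Position 4 ('b'): continues run of 'b', length=2
  Position 5 ('c'): new char, reset run to 1
  Position 6 ('a'): new char, reset run to 1
  Position 7 ('b'): new char, reset run to 1
  Position 8 ('a'): new char, reset run to 1
  Position 9 ('b'): new char, reset run to 1
  Position 10 ('c'): new char, reset run to 1
Longest run: 'b' with length 2

2


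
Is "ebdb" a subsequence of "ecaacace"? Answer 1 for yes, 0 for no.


Check if "ebdb" is a subsequence of "ecaacace"
Greedy scan:
  Position 0 ('e'): matches sub[0] = 'e'
  Position 1 ('c'): no match needed
  Position 2 ('a'): no match needed
  Position 3 ('a'): no match needed
  Position 4 ('c'): no match needed
  Position 5 ('a'): no match needed
  Position 6 ('c'): no match needed
  Position 7 ('e'): no match needed
Only matched 1/4 characters => not a subsequence

0


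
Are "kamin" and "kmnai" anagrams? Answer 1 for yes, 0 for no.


Strings: "kamin", "kmnai"
Sorted first:  aikmn
Sorted second: aikmn
Sorted forms match => anagrams

1


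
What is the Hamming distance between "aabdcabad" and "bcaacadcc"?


Comparing "aabdcabad" and "bcaacadcc" position by position:
  Position 0: 'a' vs 'b' => differ
  Position 1: 'a' vs 'c' => differ
  Position 2: 'b' vs 'a' => differ
  Position 3: 'd' vs 'a' => differ
  Position 4: 'c' vs 'c' => same
  Position 5: 'a' vs 'a' => same
  Position 6: 'b' vs 'd' => differ
  Position 7: 'a' vs 'c' => differ
  Position 8: 'd' vs 'c' => differ
Total differences (Hamming distance): 7

7


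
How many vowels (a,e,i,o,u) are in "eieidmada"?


Input: eieidmada
Checking each character:
  'e' at position 0: vowel (running total: 1)
  'i' at position 1: vowel (running total: 2)
  'e' at position 2: vowel (running total: 3)
  'i' at position 3: vowel (running total: 4)
  'd' at position 4: consonant
  'm' at position 5: consonant
  'a' at position 6: vowel (running total: 5)
  'd' at position 7: consonant
  'a' at position 8: vowel (running total: 6)
Total vowels: 6

6


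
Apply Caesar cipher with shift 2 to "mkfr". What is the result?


Caesar cipher: shift "mkfr" by 2
  'm' (pos 12) + 2 = pos 14 = 'o'
  'k' (pos 10) + 2 = pos 12 = 'm'
  'f' (pos 5) + 2 = pos 7 = 'h'
  'r' (pos 17) + 2 = pos 19 = 't'
Result: omht

omht


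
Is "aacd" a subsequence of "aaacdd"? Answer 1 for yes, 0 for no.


Check if "aacd" is a subsequence of "aaacdd"
Greedy scan:
  Position 0 ('a'): matches sub[0] = 'a'
  Position 1 ('a'): matches sub[1] = 'a'
  Position 2 ('a'): no match needed
  Position 3 ('c'): matches sub[2] = 'c'
  Position 4 ('d'): matches sub[3] = 'd'
  Position 5 ('d'): no match needed
All 4 characters matched => is a subsequence

1


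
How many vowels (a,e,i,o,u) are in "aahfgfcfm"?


Input: aahfgfcfm
Checking each character:
  'a' at position 0: vowel (running total: 1)
  'a' at position 1: vowel (running total: 2)
  'h' at position 2: consonant
  'f' at position 3: consonant
  'g' at position 4: consonant
  'f' at position 5: consonant
  'c' at position 6: consonant
  'f' at position 7: consonant
  'm' at position 8: consonant
Total vowels: 2

2


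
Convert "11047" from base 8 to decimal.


Input: "11047" in base 8
Positional expansion:
  Digit '1' (value 1) x 8^4 = 4096
  Digit '1' (value 1) x 8^3 = 512
  Digit '0' (value 0) x 8^2 = 0
  Digit '4' (value 4) x 8^1 = 32
  Digit '7' (value 7) x 8^0 = 7
Sum = 4647

4647


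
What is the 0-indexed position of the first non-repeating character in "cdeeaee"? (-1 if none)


Input: cdeeaee
Character frequencies:
  'a': 1
  'c': 1
  'd': 1
  'e': 4
Scanning left to right for freq == 1:
  Position 0 ('c'): unique! => answer = 0

0


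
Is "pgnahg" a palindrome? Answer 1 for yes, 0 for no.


Input: pgnahg
Reversed: ghangp
  Compare pos 0 ('p') with pos 5 ('g'): MISMATCH
  Compare pos 1 ('g') with pos 4 ('h'): MISMATCH
  Compare pos 2 ('n') with pos 3 ('a'): MISMATCH
Result: not a palindrome

0


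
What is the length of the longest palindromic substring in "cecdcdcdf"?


Input: "cecdcdcdf"
Checking substrings for palindromes:
  [2:7] "cdcdc" (len 5) => palindrome
  [3:8] "dcdcd" (len 5) => palindrome
  [0:3] "cec" (len 3) => palindrome
  [2:5] "cdc" (len 3) => palindrome
  [3:6] "dcd" (len 3) => palindrome
  [4:7] "cdc" (len 3) => palindrome
Longest palindromic substring: "cdcdc" with length 5

5


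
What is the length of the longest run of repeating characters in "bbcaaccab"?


Input: "bbcaaccab"
Scanning for longest run:
  Position 1 ('b'): continues run of 'b', length=2
  Position 2 ('c'): new char, reset run to 1
  Position 3 ('a'): new char, reset run to 1
  Position 4 ('a'): continues run of 'a', length=2
  Position 5 ('c'): new char, reset run to 1
  Position 6 ('c'): continues run of 'c', length=2
  Position 7 ('a'): new char, reset run to 1
  Position 8 ('b'): new char, reset run to 1
Longest run: 'b' with length 2

2


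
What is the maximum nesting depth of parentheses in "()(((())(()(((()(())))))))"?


Input: "()(((())(()(((()(())))))))"
Tracking depth:
  Position 0 '(': depth becomes 1
  Position 1 ')': depth becomes 0
  Position 2 '(': depth becomes 1
  Position 3 '(': depth becomes 2
  Position 4 '(': depth becomes 3
  Position 5 '(': depth becomes 4
  Position 6 ')': depth becomes 3
  Position 7 ')': depth becomes 2
  Position 8 '(': depth becomes 3
  Position 9 '(': depth becomes 4
  Position 10 ')': depth becomes 3
  Position 11 '(': depth becomes 4
  Position 12 '(': depth becomes 5
  Position 13 '(': depth becomes 6
  Position 14 '(': depth becomes 7
  Position 15 ')': depth becomes 6
  Position 16 '(': depth becomes 7
  Position 17 '(': depth becomes 8
  Position 18 ')': depth becomes 7
  Position 19 ')': depth becomes 6
  Position 20 ')': depth becomes 5
  Position 21 ')': depth becomes 4
  Position 22 ')': depth becomes 3
  Position 23 ')': depth becomes 2
  Position 24 ')': depth becomes 1
  Position 25 ')': depth becomes 0
Maximum depth reached: 8

8


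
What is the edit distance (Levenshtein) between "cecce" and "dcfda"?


Computing edit distance: "cecce" -> "dcfda"
DP table:
           d    c    f    d    a
      0    1    2    3    4    5
  c   1    1    1    2    3    4
  e   2    2    2    2    3    4
  c   3    3    2    3    3    4
  c   4    4    3    3    4    4
  e   5    5    4    4    4    5
Edit distance = dp[5][5] = 5

5


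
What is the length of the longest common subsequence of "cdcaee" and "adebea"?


LCS of "cdcaee" and "adebea"
DP table:
           a    d    e    b    e    a
      0    0    0    0    0    0    0
  c   0    0    0    0    0    0    0
  d   0    0    1    1    1    1    1
  c   0    0    1    1    1    1    1
  a   0    1    1    1    1    1    2
  e   0    1    1    2    2    2    2
  e   0    1    1    2    2    3    3
LCS length = dp[6][6] = 3

3


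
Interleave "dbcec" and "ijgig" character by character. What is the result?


Interleaving "dbcec" and "ijgig":
  Position 0: 'd' from first, 'i' from second => "di"
  Position 1: 'b' from first, 'j' from second => "bj"
  Position 2: 'c' from first, 'g' from second => "cg"
  Position 3: 'e' from first, 'i' from second => "ei"
  Position 4: 'c' from first, 'g' from second => "cg"
Result: dibjcgeicg

dibjcgeicg


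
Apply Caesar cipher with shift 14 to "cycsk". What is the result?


Caesar cipher: shift "cycsk" by 14
  'c' (pos 2) + 14 = pos 16 = 'q'
  'y' (pos 24) + 14 = pos 12 = 'm'
  'c' (pos 2) + 14 = pos 16 = 'q'
  's' (pos 18) + 14 = pos 6 = 'g'
  'k' (pos 10) + 14 = pos 24 = 'y'
Result: qmqgy

qmqgy


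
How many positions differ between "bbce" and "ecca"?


Comparing "bbce" and "ecca" position by position:
  Position 0: 'b' vs 'e' => DIFFER
  Position 1: 'b' vs 'c' => DIFFER
  Position 2: 'c' vs 'c' => same
  Position 3: 'e' vs 'a' => DIFFER
Positions that differ: 3

3


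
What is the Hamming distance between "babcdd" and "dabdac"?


Comparing "babcdd" and "dabdac" position by position:
  Position 0: 'b' vs 'd' => differ
  Position 1: 'a' vs 'a' => same
  Position 2: 'b' vs 'b' => same
  Position 3: 'c' vs 'd' => differ
  Position 4: 'd' vs 'a' => differ
  Position 5: 'd' vs 'c' => differ
Total differences (Hamming distance): 4

4


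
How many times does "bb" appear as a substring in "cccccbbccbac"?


Searching for "bb" in "cccccbbccbac"
Scanning each position:
  Position 0: "cc" => no
  Position 1: "cc" => no
  Position 2: "cc" => no
  Position 3: "cc" => no
  Position 4: "cb" => no
  Position 5: "bb" => MATCH
  Position 6: "bc" => no
  Position 7: "cc" => no
  Position 8: "cb" => no
  Position 9: "ba" => no
  Position 10: "ac" => no
Total occurrences: 1

1


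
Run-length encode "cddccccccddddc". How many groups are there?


Input: cddccccccddddc
Scanning for consecutive runs:
  Group 1: 'c' x 1 (positions 0-0)
  Group 2: 'd' x 2 (positions 1-2)
  Group 3: 'c' x 6 (positions 3-8)
  Group 4: 'd' x 4 (positions 9-12)
  Group 5: 'c' x 1 (positions 13-13)
Total groups: 5

5


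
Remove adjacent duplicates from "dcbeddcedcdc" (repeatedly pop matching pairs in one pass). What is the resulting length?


Input: dcbeddcedcdc
Stack-based adjacent duplicate removal:
  Read 'd': push. Stack: d
  Read 'c': push. Stack: dc
  Read 'b': push. Stack: dcb
  Read 'e': push. Stack: dcbe
  Read 'd': push. Stack: dcbed
  Read 'd': matches stack top 'd' => pop. Stack: dcbe
  Read 'c': push. Stack: dcbec
  Read 'e': push. Stack: dcbece
  Read 'd': push. Stack: dcbeced
  Read 'c': push. Stack: dcbecedc
  Read 'd': push. Stack: dcbecedcd
  Read 'c': push. Stack: dcbecedcdc
Final stack: "dcbecedcdc" (length 10)

10


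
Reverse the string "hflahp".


Input: hflahp
Reading characters right to left:
  Position 5: 'p'
  Position 4: 'h'
  Position 3: 'a'
  Position 2: 'l'
  Position 1: 'f'
  Position 0: 'h'
Reversed: phalfh

phalfh


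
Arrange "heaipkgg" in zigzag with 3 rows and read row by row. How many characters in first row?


Zigzag "heaipkgg" into 3 rows:
Placing characters:
  'h' => row 0
  'e' => row 1
  'a' => row 2
  'i' => row 1
  'p' => row 0
  'k' => row 1
  'g' => row 2
  'g' => row 1
Rows:
  Row 0: "hp"
  Row 1: "eikg"
  Row 2: "ag"
First row length: 2

2


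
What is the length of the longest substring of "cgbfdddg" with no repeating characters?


Input: "cgbfdddg"
Sliding window (track last position of each char):
  Position 0 ('c'): window [0,0] length 1 -- new best
  Position 1 ('g'): window [0,1] length 2 -- new best
  Position 2 ('b'): window [0,2] length 3 -- new best
  Position 3 ('f'): window [0,3] length 4 -- new best
  Position 4 ('d'): window [0,4] length 5 -- new best
  Position 5 ('d'): repeat (last at 4), move window start to 5
  Position 5 ('d'): window [5,5] length 1
  Position 6 ('d'): repeat (last at 5), move window start to 6
  Position 6 ('d'): window [6,6] length 1
  Position 7 ('g'): window [6,7] length 2
Longest substring with no repeats: "cgbfd" with length 5

5


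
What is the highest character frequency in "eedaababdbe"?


Input: eedaababdbe
Character counts:
  'a': 3
  'b': 3
  'd': 2
  'e': 3
Maximum frequency: 3

3


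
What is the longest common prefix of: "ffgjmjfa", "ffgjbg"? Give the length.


Words: ffgjmjfa, ffgjbg
  Position 0: all 'f' => match
  Position 1: all 'f' => match
  Position 2: all 'g' => match
  Position 3: all 'j' => match
  Position 4: ('m', 'b') => mismatch, stop
LCP = "ffgj" (length 4)

4


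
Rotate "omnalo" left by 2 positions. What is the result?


Input: "omnalo", rotate left by 2
First 2 characters: "om"
Remaining characters: "nalo"
Concatenate remaining + first: "nalo" + "om" = "naloom"

naloom


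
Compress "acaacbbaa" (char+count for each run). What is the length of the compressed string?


Input: acaacbbaa
Runs:
  'a' x 1 => "a1"
  'c' x 1 => "c1"
  'a' x 2 => "a2"
  'c' x 1 => "c1"
  'b' x 2 => "b2"
  'a' x 2 => "a2"
Compressed: "a1c1a2c1b2a2"
Compressed length: 12

12


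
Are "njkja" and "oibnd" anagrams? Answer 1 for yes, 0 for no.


Strings: "njkja", "oibnd"
Sorted first:  ajjkn
Sorted second: bdino
Differ at position 0: 'a' vs 'b' => not anagrams

0


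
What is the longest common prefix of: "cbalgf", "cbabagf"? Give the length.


Words: cbalgf, cbabagf
  Position 0: all 'c' => match
  Position 1: all 'b' => match
  Position 2: all 'a' => match
  Position 3: ('l', 'b') => mismatch, stop
LCP = "cba" (length 3)

3


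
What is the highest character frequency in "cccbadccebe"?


Input: cccbadccebe
Character counts:
  'a': 1
  'b': 2
  'c': 5
  'd': 1
  'e': 2
Maximum frequency: 5

5


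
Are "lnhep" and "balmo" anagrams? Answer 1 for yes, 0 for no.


Strings: "lnhep", "balmo"
Sorted first:  ehlnp
Sorted second: ablmo
Differ at position 0: 'e' vs 'a' => not anagrams

0


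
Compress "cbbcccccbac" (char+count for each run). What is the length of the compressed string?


Input: cbbcccccbac
Runs:
  'c' x 1 => "c1"
  'b' x 2 => "b2"
  'c' x 5 => "c5"
  'b' x 1 => "b1"
  'a' x 1 => "a1"
  'c' x 1 => "c1"
Compressed: "c1b2c5b1a1c1"
Compressed length: 12

12


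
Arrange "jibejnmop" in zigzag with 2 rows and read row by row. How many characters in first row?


Zigzag "jibejnmop" into 2 rows:
Placing characters:
  'j' => row 0
  'i' => row 1
  'b' => row 0
  'e' => row 1
  'j' => row 0
  'n' => row 1
  'm' => row 0
  'o' => row 1
  'p' => row 0
Rows:
  Row 0: "jbjmp"
  Row 1: "ieno"
First row length: 5

5


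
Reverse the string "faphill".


Input: faphill
Reading characters right to left:
  Position 6: 'l'
  Position 5: 'l'
  Position 4: 'i'
  Position 3: 'h'
  Position 2: 'p'
  Position 1: 'a'
  Position 0: 'f'
Reversed: llihpaf

llihpaf


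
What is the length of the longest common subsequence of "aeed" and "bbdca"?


LCS of "aeed" and "bbdca"
DP table:
           b    b    d    c    a
      0    0    0    0    0    0
  a   0    0    0    0    0    1
  e   0    0    0    0    0    1
  e   0    0    0    0    0    1
  d   0    0    0    1    1    1
LCS length = dp[4][5] = 1

1


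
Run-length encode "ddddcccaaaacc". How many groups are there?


Input: ddddcccaaaacc
Scanning for consecutive runs:
  Group 1: 'd' x 4 (positions 0-3)
  Group 2: 'c' x 3 (positions 4-6)
  Group 3: 'a' x 4 (positions 7-10)
  Group 4: 'c' x 2 (positions 11-12)
Total groups: 4

4


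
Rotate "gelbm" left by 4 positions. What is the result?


Input: "gelbm", rotate left by 4
First 4 characters: "gelb"
Remaining characters: "m"
Concatenate remaining + first: "m" + "gelb" = "mgelb"

mgelb


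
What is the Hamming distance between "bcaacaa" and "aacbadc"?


Comparing "bcaacaa" and "aacbadc" position by position:
  Position 0: 'b' vs 'a' => differ
  Position 1: 'c' vs 'a' => differ
  Position 2: 'a' vs 'c' => differ
  Position 3: 'a' vs 'b' => differ
  Position 4: 'c' vs 'a' => differ
  Position 5: 'a' vs 'd' => differ
  Position 6: 'a' vs 'c' => differ
Total differences (Hamming distance): 7

7


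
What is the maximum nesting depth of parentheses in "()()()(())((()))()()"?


Input: "()()()(())((()))()()"
Tracking depth:
  Position 0 '(': depth becomes 1
  Position 1 ')': depth becomes 0
  Position 2 '(': depth becomes 1
  Position 3 ')': depth becomes 0
  Position 4 '(': depth becomes 1
  Position 5 ')': depth becomes 0
  Position 6 '(': depth becomes 1
  Position 7 '(': depth becomes 2
  Position 8 ')': depth becomes 1
  Position 9 ')': depth becomes 0
  Position 10 '(': depth becomes 1
  Position 11 '(': depth becomes 2
  Position 12 '(': depth becomes 3
  Position 13 ')': depth becomes 2
  Position 14 ')': depth becomes 1
  Position 15 ')': depth becomes 0
  Position 16 '(': depth becomes 1
  Position 17 ')': depth becomes 0
  Position 18 '(': depth becomes 1
  Position 19 ')': depth becomes 0
Maximum depth reached: 3

3


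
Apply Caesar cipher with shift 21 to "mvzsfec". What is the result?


Caesar cipher: shift "mvzsfec" by 21
  'm' (pos 12) + 21 = pos 7 = 'h'
  'v' (pos 21) + 21 = pos 16 = 'q'
  'z' (pos 25) + 21 = pos 20 = 'u'
  's' (pos 18) + 21 = pos 13 = 'n'
  'f' (pos 5) + 21 = pos 0 = 'a'
  'e' (pos 4) + 21 = pos 25 = 'z'
  'c' (pos 2) + 21 = pos 23 = 'x'
Result: hqunazx

hqunazx


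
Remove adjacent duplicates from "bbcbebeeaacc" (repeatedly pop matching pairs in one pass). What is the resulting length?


Input: bbcbebeeaacc
Stack-based adjacent duplicate removal:
  Read 'b': push. Stack: b
  Read 'b': matches stack top 'b' => pop. Stack: (empty)
  Read 'c': push. Stack: c
  Read 'b': push. Stack: cb
  Read 'e': push. Stack: cbe
  Read 'b': push. Stack: cbeb
  Read 'e': push. Stack: cbebe
  Read 'e': matches stack top 'e' => pop. Stack: cbeb
  Read 'a': push. Stack: cbeba
  Read 'a': matches stack top 'a' => pop. Stack: cbeb
  Read 'c': push. Stack: cbebc
  Read 'c': matches stack top 'c' => pop. Stack: cbeb
Final stack: "cbeb" (length 4)

4


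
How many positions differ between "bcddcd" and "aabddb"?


Comparing "bcddcd" and "aabddb" position by position:
  Position 0: 'b' vs 'a' => DIFFER
  Position 1: 'c' vs 'a' => DIFFER
  Position 2: 'd' vs 'b' => DIFFER
  Position 3: 'd' vs 'd' => same
  Position 4: 'c' vs 'd' => DIFFER
  Position 5: 'd' vs 'b' => DIFFER
Positions that differ: 5

5


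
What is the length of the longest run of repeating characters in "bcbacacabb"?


Input: "bcbacacabb"
Scanning for longest run:
  Position 1 ('c'): new char, reset run to 1
  Position 2 ('b'): new char, reset run to 1
  Position 3 ('a'): new char, reset run to 1
  Position 4 ('c'): new char, reset run to 1
  Position 5 ('a'): new char, reset run to 1
  Position 6 ('c'): new char, reset run to 1
  Position 7 ('a'): new char, reset run to 1
  Position 8 ('b'): new char, reset run to 1
  Position 9 ('b'): continues run of 'b', length=2
Longest run: 'b' with length 2

2


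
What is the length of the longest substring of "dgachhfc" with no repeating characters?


Input: "dgachhfc"
Sliding window (track last position of each char):
  Position 0 ('d'): window [0,0] length 1 -- new best
  Position 1 ('g'): window [0,1] length 2 -- new best
  Position 2 ('a'): window [0,2] length 3 -- new best
  Position 3 ('c'): window [0,3] length 4 -- new best
  Position 4 ('h'): window [0,4] length 5 -- new best
  Position 5 ('h'): repeat (last at 4), move window start to 5
  Position 5 ('h'): window [5,5] length 1
  Position 6 ('f'): window [5,6] length 2
  Position 7 ('c'): window [5,7] length 3
Longest substring with no repeats: "dgach" with length 5

5


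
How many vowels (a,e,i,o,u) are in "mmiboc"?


Input: mmiboc
Checking each character:
  'm' at position 0: consonant
  'm' at position 1: consonant
  'i' at position 2: vowel (running total: 1)
  'b' at position 3: consonant
  'o' at position 4: vowel (running total: 2)
  'c' at position 5: consonant
Total vowels: 2

2


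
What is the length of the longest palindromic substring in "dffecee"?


Input: "dffecee"
Checking substrings for palindromes:
  [3:6] "ece" (len 3) => palindrome
  [1:3] "ff" (len 2) => palindrome
  [5:7] "ee" (len 2) => palindrome
Longest palindromic substring: "ece" with length 3

3


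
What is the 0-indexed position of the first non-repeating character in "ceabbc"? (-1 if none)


Input: ceabbc
Character frequencies:
  'a': 1
  'b': 2
  'c': 2
  'e': 1
Scanning left to right for freq == 1:
  Position 0 ('c'): freq=2, skip
  Position 1 ('e'): unique! => answer = 1

1


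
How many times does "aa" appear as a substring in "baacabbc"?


Searching for "aa" in "baacabbc"
Scanning each position:
  Position 0: "ba" => no
  Position 1: "aa" => MATCH
  Position 2: "ac" => no
  Position 3: "ca" => no
  Position 4: "ab" => no
  Position 5: "bb" => no
  Position 6: "bc" => no
Total occurrences: 1

1


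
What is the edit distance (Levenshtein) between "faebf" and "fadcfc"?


Computing edit distance: "faebf" -> "fadcfc"
DP table:
           f    a    d    c    f    c
      0    1    2    3    4    5    6
  f   1    0    1    2    3    4    5
  a   2    1    0    1    2    3    4
  e   3    2    1    1    2    3    4
  b   4    3    2    2    2    3    4
  f   5    4    3    3    3    2    3
Edit distance = dp[5][6] = 3

3


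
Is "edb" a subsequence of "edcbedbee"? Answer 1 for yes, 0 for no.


Check if "edb" is a subsequence of "edcbedbee"
Greedy scan:
  Position 0 ('e'): matches sub[0] = 'e'
  Position 1 ('d'): matches sub[1] = 'd'
  Position 2 ('c'): no match needed
  Position 3 ('b'): matches sub[2] = 'b'
  Position 4 ('e'): no match needed
  Position 5 ('d'): no match needed
  Position 6 ('b'): no match needed
  Position 7 ('e'): no match needed
  Position 8 ('e'): no match needed
All 3 characters matched => is a subsequence

1


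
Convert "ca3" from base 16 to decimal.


Input: "ca3" in base 16
Positional expansion:
  Digit 'c' (value 12) x 16^2 = 3072
  Digit 'a' (value 10) x 16^1 = 160
  Digit '3' (value 3) x 16^0 = 3
Sum = 3235

3235


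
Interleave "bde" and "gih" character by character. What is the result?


Interleaving "bde" and "gih":
  Position 0: 'b' from first, 'g' from second => "bg"
  Position 1: 'd' from first, 'i' from second => "di"
  Position 2: 'e' from first, 'h' from second => "eh"
Result: bgdieh

bgdieh


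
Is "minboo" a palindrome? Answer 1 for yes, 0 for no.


Input: minboo
Reversed: oobnim
  Compare pos 0 ('m') with pos 5 ('o'): MISMATCH
  Compare pos 1 ('i') with pos 4 ('o'): MISMATCH
  Compare pos 2 ('n') with pos 3 ('b'): MISMATCH
Result: not a palindrome

0


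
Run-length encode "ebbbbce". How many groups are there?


Input: ebbbbce
Scanning for consecutive runs:
  Group 1: 'e' x 1 (positions 0-0)
  Group 2: 'b' x 4 (positions 1-4)
  Group 3: 'c' x 1 (positions 5-5)
  Group 4: 'e' x 1 (positions 6-6)
Total groups: 4

4


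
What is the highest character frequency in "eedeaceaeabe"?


Input: eedeaceaeabe
Character counts:
  'a': 3
  'b': 1
  'c': 1
  'd': 1
  'e': 6
Maximum frequency: 6

6


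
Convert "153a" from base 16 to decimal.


Input: "153a" in base 16
Positional expansion:
  Digit '1' (value 1) x 16^3 = 4096
  Digit '5' (value 5) x 16^2 = 1280
  Digit '3' (value 3) x 16^1 = 48
  Digit 'a' (value 10) x 16^0 = 10
Sum = 5434

5434


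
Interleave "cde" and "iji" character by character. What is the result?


Interleaving "cde" and "iji":
  Position 0: 'c' from first, 'i' from second => "ci"
  Position 1: 'd' from first, 'j' from second => "dj"
  Position 2: 'e' from first, 'i' from second => "ei"
Result: cidjei

cidjei


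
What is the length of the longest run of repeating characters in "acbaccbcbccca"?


Input: "acbaccbcbccca"
Scanning for longest run:
  Position 1 ('c'): new char, reset run to 1
  Position 2 ('b'): new char, reset run to 1
  Position 3 ('a'): new char, reset run to 1
  Position 4 ('c'): new char, reset run to 1
  Position 5 ('c'): continues run of 'c', length=2
  Position 6 ('b'): new char, reset run to 1
  Position 7 ('c'): new char, reset run to 1
  Position 8 ('b'): new char, reset run to 1
  Position 9 ('c'): new char, reset run to 1
  Position 10 ('c'): continues run of 'c', length=2
  Position 11 ('c'): continues run of 'c', length=3
  Position 12 ('a'): new char, reset run to 1
Longest run: 'c' with length 3

3


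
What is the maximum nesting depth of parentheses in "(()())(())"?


Input: "(()())(())"
Tracking depth:
  Position 0 '(': depth becomes 1
  Position 1 '(': depth becomes 2
  Position 2 ')': depth becomes 1
  Position 3 '(': depth becomes 2
  Position 4 ')': depth becomes 1
  Position 5 ')': depth becomes 0
  Position 6 '(': depth becomes 1
  Position 7 '(': depth becomes 2
  Position 8 ')': depth becomes 1
  Position 9 ')': depth becomes 0
Maximum depth reached: 2

2


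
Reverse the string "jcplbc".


Input: jcplbc
Reading characters right to left:
  Position 5: 'c'
  Position 4: 'b'
  Position 3: 'l'
  Position 2: 'p'
  Position 1: 'c'
  Position 0: 'j'
Reversed: cblpcj

cblpcj


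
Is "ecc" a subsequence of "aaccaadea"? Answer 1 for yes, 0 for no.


Check if "ecc" is a subsequence of "aaccaadea"
Greedy scan:
  Position 0 ('a'): no match needed
  Position 1 ('a'): no match needed
  Position 2 ('c'): no match needed
  Position 3 ('c'): no match needed
  Position 4 ('a'): no match needed
  Position 5 ('a'): no match needed
  Position 6 ('d'): no match needed
  Position 7 ('e'): matches sub[0] = 'e'
  Position 8 ('a'): no match needed
Only matched 1/3 characters => not a subsequence

0


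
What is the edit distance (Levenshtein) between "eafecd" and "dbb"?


Computing edit distance: "eafecd" -> "dbb"
DP table:
           d    b    b
      0    1    2    3
  e   1    1    2    3
  a   2    2    2    3
  f   3    3    3    3
  e   4    4    4    4
  c   5    5    5    5
  d   6    5    6    6
Edit distance = dp[6][3] = 6

6


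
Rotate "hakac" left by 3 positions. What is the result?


Input: "hakac", rotate left by 3
First 3 characters: "hak"
Remaining characters: "ac"
Concatenate remaining + first: "ac" + "hak" = "achak"

achak


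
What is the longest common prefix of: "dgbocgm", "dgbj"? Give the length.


Words: dgbocgm, dgbj
  Position 0: all 'd' => match
  Position 1: all 'g' => match
  Position 2: all 'b' => match
  Position 3: ('o', 'j') => mismatch, stop
LCP = "dgb" (length 3)

3


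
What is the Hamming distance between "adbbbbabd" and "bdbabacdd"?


Comparing "adbbbbabd" and "bdbabacdd" position by position:
  Position 0: 'a' vs 'b' => differ
  Position 1: 'd' vs 'd' => same
  Position 2: 'b' vs 'b' => same
  Position 3: 'b' vs 'a' => differ
  Position 4: 'b' vs 'b' => same
  Position 5: 'b' vs 'a' => differ
  Position 6: 'a' vs 'c' => differ
  Position 7: 'b' vs 'd' => differ
  Position 8: 'd' vs 'd' => same
Total differences (Hamming distance): 5

5


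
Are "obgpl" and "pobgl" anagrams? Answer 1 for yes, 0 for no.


Strings: "obgpl", "pobgl"
Sorted first:  bglop
Sorted second: bglop
Sorted forms match => anagrams

1


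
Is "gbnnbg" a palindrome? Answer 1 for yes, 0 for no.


Input: gbnnbg
Reversed: gbnnbg
  Compare pos 0 ('g') with pos 5 ('g'): match
  Compare pos 1 ('b') with pos 4 ('b'): match
  Compare pos 2 ('n') with pos 3 ('n'): match
Result: palindrome

1


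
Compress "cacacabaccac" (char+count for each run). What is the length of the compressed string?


Input: cacacabaccac
Runs:
  'c' x 1 => "c1"
  'a' x 1 => "a1"
  'c' x 1 => "c1"
  'a' x 1 => "a1"
  'c' x 1 => "c1"
  'a' x 1 => "a1"
  'b' x 1 => "b1"
  'a' x 1 => "a1"
  'c' x 2 => "c2"
  'a' x 1 => "a1"
  'c' x 1 => "c1"
Compressed: "c1a1c1a1c1a1b1a1c2a1c1"
Compressed length: 22

22


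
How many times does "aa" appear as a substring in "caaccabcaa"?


Searching for "aa" in "caaccabcaa"
Scanning each position:
  Position 0: "ca" => no
  Position 1: "aa" => MATCH
  Position 2: "ac" => no
  Position 3: "cc" => no
  Position 4: "ca" => no
  Position 5: "ab" => no
  Position 6: "bc" => no
  Position 7: "ca" => no
  Position 8: "aa" => MATCH
Total occurrences: 2

2


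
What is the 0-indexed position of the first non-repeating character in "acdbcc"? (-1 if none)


Input: acdbcc
Character frequencies:
  'a': 1
  'b': 1
  'c': 3
  'd': 1
Scanning left to right for freq == 1:
  Position 0 ('a'): unique! => answer = 0

0


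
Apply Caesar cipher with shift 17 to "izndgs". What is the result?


Caesar cipher: shift "izndgs" by 17
  'i' (pos 8) + 17 = pos 25 = 'z'
  'z' (pos 25) + 17 = pos 16 = 'q'
  'n' (pos 13) + 17 = pos 4 = 'e'
  'd' (pos 3) + 17 = pos 20 = 'u'
  'g' (pos 6) + 17 = pos 23 = 'x'
  's' (pos 18) + 17 = pos 9 = 'j'
Result: zqeuxj

zqeuxj


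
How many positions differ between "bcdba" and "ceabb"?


Comparing "bcdba" and "ceabb" position by position:
  Position 0: 'b' vs 'c' => DIFFER
  Position 1: 'c' vs 'e' => DIFFER
  Position 2: 'd' vs 'a' => DIFFER
  Position 3: 'b' vs 'b' => same
  Position 4: 'a' vs 'b' => DIFFER
Positions that differ: 4

4


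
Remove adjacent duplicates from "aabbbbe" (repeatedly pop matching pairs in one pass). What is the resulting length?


Input: aabbbbe
Stack-based adjacent duplicate removal:
  Read 'a': push. Stack: a
  Read 'a': matches stack top 'a' => pop. Stack: (empty)
  Read 'b': push. Stack: b
  Read 'b': matches stack top 'b' => pop. Stack: (empty)
  Read 'b': push. Stack: b
  Read 'b': matches stack top 'b' => pop. Stack: (empty)
  Read 'e': push. Stack: e
Final stack: "e" (length 1)

1


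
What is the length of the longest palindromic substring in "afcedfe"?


Input: "afcedfe"
Checking substrings for palindromes:
  No multi-char palindromic substrings found
Longest palindromic substring: "a" with length 1

1


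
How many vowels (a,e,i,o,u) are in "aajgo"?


Input: aajgo
Checking each character:
  'a' at position 0: vowel (running total: 1)
  'a' at position 1: vowel (running total: 2)
  'j' at position 2: consonant
  'g' at position 3: consonant
  'o' at position 4: vowel (running total: 3)
Total vowels: 3

3


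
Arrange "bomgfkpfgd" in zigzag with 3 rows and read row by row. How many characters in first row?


Zigzag "bomgfkpfgd" into 3 rows:
Placing characters:
  'b' => row 0
  'o' => row 1
  'm' => row 2
  'g' => row 1
  'f' => row 0
  'k' => row 1
  'p' => row 2
  'f' => row 1
  'g' => row 0
  'd' => row 1
Rows:
  Row 0: "bfg"
  Row 1: "ogkfd"
  Row 2: "mp"
First row length: 3

3


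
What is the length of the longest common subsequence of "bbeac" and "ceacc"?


LCS of "bbeac" and "ceacc"
DP table:
           c    e    a    c    c
      0    0    0    0    0    0
  b   0    0    0    0    0    0
  b   0    0    0    0    0    0
  e   0    0    1    1    1    1
  a   0    0    1    2    2    2
  c   0    1    1    2    3    3
LCS length = dp[5][5] = 3

3


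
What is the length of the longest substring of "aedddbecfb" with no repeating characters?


Input: "aedddbecfb"
Sliding window (track last position of each char):
  Position 0 ('a'): window [0,0] length 1 -- new best
  Position 1 ('e'): window [0,1] length 2 -- new best
  Position 2 ('d'): window [0,2] length 3 -- new best
  Position 3 ('d'): repeat (last at 2), move window start to 3
  Position 3 ('d'): window [3,3] length 1
  Position 4 ('d'): repeat (last at 3), move window start to 4
  Position 4 ('d'): window [4,4] length 1
  Position 5 ('b'): window [4,5] length 2
  Position 6 ('e'): window [4,6] length 3
  Position 7 ('c'): window [4,7] length 4 -- new best
  Position 8 ('f'): window [4,8] length 5 -- new best
  Position 9 ('b'): repeat (last at 5), move window start to 6
  Position 9 ('b'): window [6,9] length 4
Longest substring with no repeats: "dbecf" with length 5

5


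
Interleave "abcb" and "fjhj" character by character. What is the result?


Interleaving "abcb" and "fjhj":
  Position 0: 'a' from first, 'f' from second => "af"
  Position 1: 'b' from first, 'j' from second => "bj"
  Position 2: 'c' from first, 'h' from second => "ch"
  Position 3: 'b' from first, 'j' from second => "bj"
Result: afbjchbj

afbjchbj


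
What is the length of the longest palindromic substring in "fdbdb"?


Input: "fdbdb"
Checking substrings for palindromes:
  [1:4] "dbd" (len 3) => palindrome
  [2:5] "bdb" (len 3) => palindrome
Longest palindromic substring: "dbd" with length 3

3


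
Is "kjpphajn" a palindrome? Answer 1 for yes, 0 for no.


Input: kjpphajn
Reversed: njahppjk
  Compare pos 0 ('k') with pos 7 ('n'): MISMATCH
  Compare pos 1 ('j') with pos 6 ('j'): match
  Compare pos 2 ('p') with pos 5 ('a'): MISMATCH
  Compare pos 3 ('p') with pos 4 ('h'): MISMATCH
Result: not a palindrome

0


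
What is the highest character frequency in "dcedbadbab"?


Input: dcedbadbab
Character counts:
  'a': 2
  'b': 3
  'c': 1
  'd': 3
  'e': 1
Maximum frequency: 3

3


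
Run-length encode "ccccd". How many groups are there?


Input: ccccd
Scanning for consecutive runs:
  Group 1: 'c' x 4 (positions 0-3)
  Group 2: 'd' x 1 (positions 4-4)
Total groups: 2

2


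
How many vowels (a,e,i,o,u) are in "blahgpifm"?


Input: blahgpifm
Checking each character:
  'b' at position 0: consonant
  'l' at position 1: consonant
  'a' at position 2: vowel (running total: 1)
  'h' at position 3: consonant
  'g' at position 4: consonant
  'p' at position 5: consonant
  'i' at position 6: vowel (running total: 2)
  'f' at position 7: consonant
  'm' at position 8: consonant
Total vowels: 2

2


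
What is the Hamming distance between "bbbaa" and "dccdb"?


Comparing "bbbaa" and "dccdb" position by position:
  Position 0: 'b' vs 'd' => differ
  Position 1: 'b' vs 'c' => differ
  Position 2: 'b' vs 'c' => differ
  Position 3: 'a' vs 'd' => differ
  Position 4: 'a' vs 'b' => differ
Total differences (Hamming distance): 5

5


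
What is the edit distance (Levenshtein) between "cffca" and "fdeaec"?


Computing edit distance: "cffca" -> "fdeaec"
DP table:
           f    d    e    a    e    c
      0    1    2    3    4    5    6
  c   1    1    2    3    4    5    5
  f   2    1    2    3    4    5    6
  f   3    2    2    3    4    5    6
  c   4    3    3    3    4    5    5
  a   5    4    4    4    3    4    5
Edit distance = dp[5][6] = 5

5


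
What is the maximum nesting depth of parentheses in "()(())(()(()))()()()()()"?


Input: "()(())(()(()))()()()()()"
Tracking depth:
  Position 0 '(': depth becomes 1
  Position 1 ')': depth becomes 0
  Position 2 '(': depth becomes 1
  Position 3 '(': depth becomes 2
  Position 4 ')': depth becomes 1
  Position 5 ')': depth becomes 0
  Position 6 '(': depth becomes 1
  Position 7 '(': depth becomes 2
  Position 8 ')': depth becomes 1
  Position 9 '(': depth becomes 2
  Position 10 '(': depth becomes 3
  Position 11 ')': depth becomes 2
  Position 12 ')': depth becomes 1
  Position 13 ')': depth becomes 0
  Position 14 '(': depth becomes 1
  Position 15 ')': depth becomes 0
  Position 16 '(': depth becomes 1
  Position 17 ')': depth becomes 0
  Position 18 '(': depth becomes 1
  Position 19 ')': depth becomes 0
  Position 20 '(': depth becomes 1
  Position 21 ')': depth becomes 0
  Position 22 '(': depth becomes 1
  Position 23 ')': depth becomes 0
Maximum depth reached: 3

3


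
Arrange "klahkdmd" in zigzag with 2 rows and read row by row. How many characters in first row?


Zigzag "klahkdmd" into 2 rows:
Placing characters:
  'k' => row 0
  'l' => row 1
  'a' => row 0
  'h' => row 1
  'k' => row 0
  'd' => row 1
  'm' => row 0
  'd' => row 1
Rows:
  Row 0: "kakm"
  Row 1: "lhdd"
First row length: 4

4


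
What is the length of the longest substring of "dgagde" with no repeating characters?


Input: "dgagde"
Sliding window (track last position of each char):
  Position 0 ('d'): window [0,0] length 1 -- new best
  Position 1 ('g'): window [0,1] length 2 -- new best
  Position 2 ('a'): window [0,2] length 3 -- new best
  Position 3 ('g'): repeat (last at 1), move window start to 2
  Position 3 ('g'): window [2,3] length 2
  Position 4 ('d'): window [2,4] length 3
  Position 5 ('e'): window [2,5] length 4 -- new best
Longest substring with no repeats: "agde" with length 4

4


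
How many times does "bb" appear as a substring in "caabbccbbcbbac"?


Searching for "bb" in "caabbccbbcbbac"
Scanning each position:
  Position 0: "ca" => no
  Position 1: "aa" => no
  Position 2: "ab" => no
  Position 3: "bb" => MATCH
  Position 4: "bc" => no
  Position 5: "cc" => no
  Position 6: "cb" => no
  Position 7: "bb" => MATCH
  Position 8: "bc" => no
  Position 9: "cb" => no
  Position 10: "bb" => MATCH
  Position 11: "ba" => no
  Position 12: "ac" => no
Total occurrences: 3

3


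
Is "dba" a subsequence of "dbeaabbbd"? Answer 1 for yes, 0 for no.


Check if "dba" is a subsequence of "dbeaabbbd"
Greedy scan:
  Position 0 ('d'): matches sub[0] = 'd'
  Position 1 ('b'): matches sub[1] = 'b'
  Position 2 ('e'): no match needed
  Position 3 ('a'): matches sub[2] = 'a'
  Position 4 ('a'): no match needed
  Position 5 ('b'): no match needed
  Position 6 ('b'): no match needed
  Position 7 ('b'): no match needed
  Position 8 ('d'): no match needed
All 3 characters matched => is a subsequence

1


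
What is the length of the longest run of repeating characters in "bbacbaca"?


Input: "bbacbaca"
Scanning for longest run:
  Position 1 ('b'): continues run of 'b', length=2
  Position 2 ('a'): new char, reset run to 1
  Position 3 ('c'): new char, reset run to 1
  Position 4 ('b'): new char, reset run to 1
  Position 5 ('a'): new char, reset run to 1
  Position 6 ('c'): new char, reset run to 1
  Position 7 ('a'): new char, reset run to 1
Longest run: 'b' with length 2

2
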